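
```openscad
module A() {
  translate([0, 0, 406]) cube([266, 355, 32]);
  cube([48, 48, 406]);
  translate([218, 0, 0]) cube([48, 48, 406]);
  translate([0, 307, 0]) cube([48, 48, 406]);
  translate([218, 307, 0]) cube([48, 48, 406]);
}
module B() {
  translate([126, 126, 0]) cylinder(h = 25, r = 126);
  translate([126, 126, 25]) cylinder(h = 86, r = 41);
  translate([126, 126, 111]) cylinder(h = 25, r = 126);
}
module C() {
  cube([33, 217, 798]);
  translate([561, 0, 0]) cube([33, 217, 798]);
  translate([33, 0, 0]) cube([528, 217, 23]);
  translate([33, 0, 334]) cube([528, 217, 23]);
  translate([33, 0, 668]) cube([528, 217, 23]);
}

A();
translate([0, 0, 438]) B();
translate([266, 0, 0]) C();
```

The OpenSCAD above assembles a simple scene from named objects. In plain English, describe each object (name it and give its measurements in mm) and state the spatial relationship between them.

A is a four-legged stool. The seat is a 266×355×32 mm slab whose top surface is at z = 438 mm; four square legs, each 48×48 mm in cross-section, run from the floor (z = 0) to the underside of the seat, each flush with a corner of the seat.

B is a spool: two coaxial disc flanges of radius 126 mm and thickness 25 mm, joined by a core cylinder of radius 41 mm and height 86 mm. The lower flange rests on z = 0 and the three cylinders share a vertical axis.

C is an open bookshelf. Two side panels, each 33 mm thick, 217 mm deep and 798 mm tall, stand 594 mm apart (outside-to-outside). Between them sit 3 shelves, each 23 mm thick and 217 mm deep, spanning the full gap between the sides. The bottom shelf rests on the floor (its underside at z = 0) and the clear gap between one shelf's top and the next shelf's underside is 311 mm.

The spool is on top of the stool. The bookshelf is against the stool's +x side, with their −y faces flush.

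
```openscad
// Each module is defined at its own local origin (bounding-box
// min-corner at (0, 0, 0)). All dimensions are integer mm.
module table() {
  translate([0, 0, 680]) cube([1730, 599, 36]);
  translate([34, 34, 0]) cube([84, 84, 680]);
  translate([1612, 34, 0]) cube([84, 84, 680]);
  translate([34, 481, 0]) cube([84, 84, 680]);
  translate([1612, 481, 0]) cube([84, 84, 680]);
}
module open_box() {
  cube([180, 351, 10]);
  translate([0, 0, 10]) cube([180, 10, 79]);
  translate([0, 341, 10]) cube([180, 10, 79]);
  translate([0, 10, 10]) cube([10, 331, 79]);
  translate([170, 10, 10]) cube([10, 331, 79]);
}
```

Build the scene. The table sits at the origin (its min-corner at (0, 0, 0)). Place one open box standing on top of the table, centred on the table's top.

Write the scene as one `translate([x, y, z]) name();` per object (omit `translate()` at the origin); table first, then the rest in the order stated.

table();
translate([775, 124, 716]) open_box();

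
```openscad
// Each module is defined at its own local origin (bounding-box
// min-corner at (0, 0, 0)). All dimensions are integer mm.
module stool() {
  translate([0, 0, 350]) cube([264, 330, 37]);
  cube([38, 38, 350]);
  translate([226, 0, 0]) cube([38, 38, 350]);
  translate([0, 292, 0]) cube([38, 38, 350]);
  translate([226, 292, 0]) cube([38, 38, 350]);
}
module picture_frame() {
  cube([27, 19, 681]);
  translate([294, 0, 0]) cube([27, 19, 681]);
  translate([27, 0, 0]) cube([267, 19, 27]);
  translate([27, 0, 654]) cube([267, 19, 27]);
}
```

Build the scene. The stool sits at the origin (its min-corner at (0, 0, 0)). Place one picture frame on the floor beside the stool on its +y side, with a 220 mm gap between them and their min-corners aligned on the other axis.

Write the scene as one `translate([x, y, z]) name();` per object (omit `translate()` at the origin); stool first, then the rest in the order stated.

stool();
translate([0, 550, 0]) picture_frame();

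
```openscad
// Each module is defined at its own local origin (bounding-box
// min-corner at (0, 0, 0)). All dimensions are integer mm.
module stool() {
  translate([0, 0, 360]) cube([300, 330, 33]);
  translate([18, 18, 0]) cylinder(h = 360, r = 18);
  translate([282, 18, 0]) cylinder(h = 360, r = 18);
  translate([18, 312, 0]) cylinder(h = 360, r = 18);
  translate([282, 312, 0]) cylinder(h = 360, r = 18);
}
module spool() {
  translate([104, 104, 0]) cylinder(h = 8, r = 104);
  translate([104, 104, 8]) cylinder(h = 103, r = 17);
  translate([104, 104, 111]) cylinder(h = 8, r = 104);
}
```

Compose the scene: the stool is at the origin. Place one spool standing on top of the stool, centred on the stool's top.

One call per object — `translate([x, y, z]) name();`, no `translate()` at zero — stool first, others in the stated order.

stool();
translate([46, 61, 393]) spool();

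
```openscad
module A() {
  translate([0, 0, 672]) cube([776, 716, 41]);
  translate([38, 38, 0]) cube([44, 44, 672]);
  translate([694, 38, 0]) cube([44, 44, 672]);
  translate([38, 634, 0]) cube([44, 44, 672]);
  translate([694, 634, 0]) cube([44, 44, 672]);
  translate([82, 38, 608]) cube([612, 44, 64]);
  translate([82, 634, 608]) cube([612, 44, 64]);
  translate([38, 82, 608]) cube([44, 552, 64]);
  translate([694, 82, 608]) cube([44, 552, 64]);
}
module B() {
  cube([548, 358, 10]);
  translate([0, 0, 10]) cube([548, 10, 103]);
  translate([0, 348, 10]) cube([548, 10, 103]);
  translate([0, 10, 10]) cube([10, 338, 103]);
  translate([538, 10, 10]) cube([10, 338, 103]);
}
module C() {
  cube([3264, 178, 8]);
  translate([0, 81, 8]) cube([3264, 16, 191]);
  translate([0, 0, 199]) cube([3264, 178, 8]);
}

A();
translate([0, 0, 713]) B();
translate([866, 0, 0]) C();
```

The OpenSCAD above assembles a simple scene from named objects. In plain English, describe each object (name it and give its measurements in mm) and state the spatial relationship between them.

A is a table: top 776 mm (x) × 716 mm (y), 41 mm thick, upper face at z = 713 mm, on four 44×44 mm square legs, each inset 38 mm from the nearest pair of top edges, running from z = 0 to the bottom of the top. Four apron rails, 44 mm thick and 64 mm tall, run between adjacent legs with their top edges flush with the underside of the top and their outer faces flush with the legs' outer faces.

B is an open storage box with external size 548×358×113 mm and wall thickness 10 mm (the base is also 10 mm thick). The base covers the whole footprint; the four walls stand on the base, with the y-facing walls full-width and the x-facing walls fitting between their inner faces.

C is an I-beam lying along x, 3264 mm long. Overall section height 207 mm. Two flanges 178 mm wide (y) and 8 mm thick, one on the floor and one at the top; a web 16 mm thick runs between them, centred on the flange width.

The open box is on top of the table. The I-beam is on the floor beside the table on its +x side.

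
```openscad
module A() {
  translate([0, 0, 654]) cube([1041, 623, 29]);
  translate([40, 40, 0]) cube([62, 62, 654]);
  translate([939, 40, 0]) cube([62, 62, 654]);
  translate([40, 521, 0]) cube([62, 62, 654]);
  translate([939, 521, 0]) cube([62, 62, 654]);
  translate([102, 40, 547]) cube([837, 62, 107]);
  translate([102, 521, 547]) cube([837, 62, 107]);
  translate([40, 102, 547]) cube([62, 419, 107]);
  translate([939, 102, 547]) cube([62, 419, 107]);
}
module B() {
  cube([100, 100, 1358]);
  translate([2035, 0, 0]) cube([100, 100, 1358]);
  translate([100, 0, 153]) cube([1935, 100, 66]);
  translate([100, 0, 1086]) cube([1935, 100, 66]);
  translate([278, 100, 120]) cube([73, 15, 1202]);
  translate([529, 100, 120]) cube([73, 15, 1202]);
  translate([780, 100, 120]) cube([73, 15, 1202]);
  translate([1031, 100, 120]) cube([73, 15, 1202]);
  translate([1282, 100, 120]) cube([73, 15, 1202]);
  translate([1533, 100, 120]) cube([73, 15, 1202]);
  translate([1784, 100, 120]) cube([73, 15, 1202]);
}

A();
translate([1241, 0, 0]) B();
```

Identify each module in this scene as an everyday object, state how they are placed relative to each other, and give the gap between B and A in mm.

A is a table. B is a fence section. The fence section is on the floor beside the table on its +x side. The gap between the fence section and the table is 200 mm.

The fence section's nearest face is 200 mm from the table's +x face.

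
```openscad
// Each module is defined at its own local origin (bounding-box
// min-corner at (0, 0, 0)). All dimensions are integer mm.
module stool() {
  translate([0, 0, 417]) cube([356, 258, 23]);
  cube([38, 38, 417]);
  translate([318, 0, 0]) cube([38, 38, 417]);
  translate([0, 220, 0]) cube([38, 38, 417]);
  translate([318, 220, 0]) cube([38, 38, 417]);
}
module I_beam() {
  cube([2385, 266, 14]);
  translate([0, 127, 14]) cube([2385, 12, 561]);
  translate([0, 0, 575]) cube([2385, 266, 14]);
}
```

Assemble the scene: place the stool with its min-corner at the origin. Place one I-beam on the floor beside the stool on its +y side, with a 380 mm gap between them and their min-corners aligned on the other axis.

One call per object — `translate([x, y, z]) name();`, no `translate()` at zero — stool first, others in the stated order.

stool();
translate([0, 638, 0]) I_beam();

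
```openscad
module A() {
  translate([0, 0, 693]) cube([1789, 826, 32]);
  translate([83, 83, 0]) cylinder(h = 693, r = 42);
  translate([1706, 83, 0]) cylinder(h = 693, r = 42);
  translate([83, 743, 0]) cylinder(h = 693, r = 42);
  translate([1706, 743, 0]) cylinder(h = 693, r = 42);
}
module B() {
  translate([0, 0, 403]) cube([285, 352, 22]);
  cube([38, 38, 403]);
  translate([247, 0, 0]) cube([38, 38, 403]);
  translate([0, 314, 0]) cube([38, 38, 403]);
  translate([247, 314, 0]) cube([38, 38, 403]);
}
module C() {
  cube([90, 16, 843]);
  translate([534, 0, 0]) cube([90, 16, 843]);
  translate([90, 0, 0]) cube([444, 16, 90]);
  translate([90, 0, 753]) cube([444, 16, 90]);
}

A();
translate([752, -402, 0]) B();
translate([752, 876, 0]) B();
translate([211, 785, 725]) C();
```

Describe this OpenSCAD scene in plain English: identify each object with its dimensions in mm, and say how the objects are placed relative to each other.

A is a table: top 1789 mm (x) × 826 mm (y), 32 mm thick, upper face at z = 725 mm, on four round legs of 84 mm diameter, each leg's bounding box inset 41 mm from the nearest pair of top edges, running from z = 0 to the bottom of the top.

B is a simple wooden stool: a rectangular seat 285 mm (x) by 352 mm (y), 22 mm thick, top face at z = 425 mm, on four square legs, each 38×38 mm in cross-section. The legs rest on z = 0, each flush with a corner of the seat.

C is a rectangular picture frame lying in the x–z plane (depth along y). The opening is 444 mm wide (x) by 663 mm tall (z), surrounded by a border 90 mm wide on all four sides. The frame is 16 mm deep and is made of two full-height vertical stiles with two horizontal rails fitted between them.

Two stools sit around the table at the −y, +y sides. The picture frame is on top of the table.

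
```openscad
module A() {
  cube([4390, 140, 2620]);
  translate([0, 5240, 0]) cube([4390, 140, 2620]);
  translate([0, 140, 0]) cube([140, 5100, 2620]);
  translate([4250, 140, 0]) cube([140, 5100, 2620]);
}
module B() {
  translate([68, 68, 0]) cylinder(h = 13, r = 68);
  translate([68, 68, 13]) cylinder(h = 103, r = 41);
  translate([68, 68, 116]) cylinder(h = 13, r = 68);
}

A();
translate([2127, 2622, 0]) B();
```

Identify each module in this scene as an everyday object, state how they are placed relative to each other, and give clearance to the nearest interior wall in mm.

Clearances: x = 1987, y = 2482; minimum 1987 mm.

A is a house frame. B is a spool. The spool sits inside the house frame, centred. The clearance to the nearest interior wall is 1987 mm.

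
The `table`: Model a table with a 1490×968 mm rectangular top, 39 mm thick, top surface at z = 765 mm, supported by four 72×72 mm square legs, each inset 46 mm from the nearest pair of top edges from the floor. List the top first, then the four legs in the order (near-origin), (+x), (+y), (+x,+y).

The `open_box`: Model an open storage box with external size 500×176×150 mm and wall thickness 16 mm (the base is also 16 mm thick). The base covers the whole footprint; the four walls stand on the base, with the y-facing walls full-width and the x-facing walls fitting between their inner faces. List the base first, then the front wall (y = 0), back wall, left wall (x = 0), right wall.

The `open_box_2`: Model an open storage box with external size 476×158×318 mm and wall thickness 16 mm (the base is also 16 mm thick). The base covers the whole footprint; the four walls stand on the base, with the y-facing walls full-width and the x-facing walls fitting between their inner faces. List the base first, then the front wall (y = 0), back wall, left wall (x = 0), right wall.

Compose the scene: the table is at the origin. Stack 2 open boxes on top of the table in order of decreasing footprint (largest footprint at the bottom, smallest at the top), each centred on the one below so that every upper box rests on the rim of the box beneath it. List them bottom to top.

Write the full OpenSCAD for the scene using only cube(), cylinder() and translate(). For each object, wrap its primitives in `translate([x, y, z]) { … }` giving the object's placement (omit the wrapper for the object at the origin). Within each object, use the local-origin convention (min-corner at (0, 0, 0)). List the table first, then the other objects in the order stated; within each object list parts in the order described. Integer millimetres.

translate([0, 0, 726]) cube([1490, 968, 39]);
translate([46, 46, 0]) cube([72, 72, 726]);
translate([1372, 46, 0]) cube([72, 72, 726]);
translate([46, 850, 0]) cube([72, 72, 726]);
translate([1372, 850, 0]) cube([72, 72, 726]);
translate([495, 396, 765]) {
  cube([500, 176, 16]);
  translate([0, 0, 16]) cube([500, 16, 134]);
  translate([0, 160, 16]) cube([500, 16, 134]);
  translate([0, 16, 16]) cube([16, 144, 134]);
  translate([484, 16, 16]) cube([16, 144, 134]);
}
translate([507, 405, 915]) {
  cube([476, 158, 16]);
  translate([0, 0, 16]) cube([476, 16, 302]);
  translate([0, 142, 16]) cube([476, 16, 302]);
  translate([0, 16, 16]) cube([16, 126, 302]);
  translate([460, 16, 16]) cube([16, 126, 302]);
}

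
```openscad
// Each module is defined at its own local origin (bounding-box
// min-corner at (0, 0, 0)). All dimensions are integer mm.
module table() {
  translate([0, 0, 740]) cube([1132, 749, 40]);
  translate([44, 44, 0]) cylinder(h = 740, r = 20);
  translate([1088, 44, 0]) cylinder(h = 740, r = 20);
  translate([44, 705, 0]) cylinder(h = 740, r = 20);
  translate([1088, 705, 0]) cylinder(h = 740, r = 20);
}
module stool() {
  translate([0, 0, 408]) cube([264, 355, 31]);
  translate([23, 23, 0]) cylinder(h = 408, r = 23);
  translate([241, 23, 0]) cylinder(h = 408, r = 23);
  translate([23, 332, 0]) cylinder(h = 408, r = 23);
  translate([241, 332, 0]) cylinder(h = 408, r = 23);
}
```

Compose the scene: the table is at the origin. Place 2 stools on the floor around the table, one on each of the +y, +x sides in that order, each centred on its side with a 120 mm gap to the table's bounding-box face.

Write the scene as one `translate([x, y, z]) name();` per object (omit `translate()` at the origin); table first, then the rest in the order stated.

table();
translate([434, 869, 0]) stool();
translate([1252, 197, 0]) stool();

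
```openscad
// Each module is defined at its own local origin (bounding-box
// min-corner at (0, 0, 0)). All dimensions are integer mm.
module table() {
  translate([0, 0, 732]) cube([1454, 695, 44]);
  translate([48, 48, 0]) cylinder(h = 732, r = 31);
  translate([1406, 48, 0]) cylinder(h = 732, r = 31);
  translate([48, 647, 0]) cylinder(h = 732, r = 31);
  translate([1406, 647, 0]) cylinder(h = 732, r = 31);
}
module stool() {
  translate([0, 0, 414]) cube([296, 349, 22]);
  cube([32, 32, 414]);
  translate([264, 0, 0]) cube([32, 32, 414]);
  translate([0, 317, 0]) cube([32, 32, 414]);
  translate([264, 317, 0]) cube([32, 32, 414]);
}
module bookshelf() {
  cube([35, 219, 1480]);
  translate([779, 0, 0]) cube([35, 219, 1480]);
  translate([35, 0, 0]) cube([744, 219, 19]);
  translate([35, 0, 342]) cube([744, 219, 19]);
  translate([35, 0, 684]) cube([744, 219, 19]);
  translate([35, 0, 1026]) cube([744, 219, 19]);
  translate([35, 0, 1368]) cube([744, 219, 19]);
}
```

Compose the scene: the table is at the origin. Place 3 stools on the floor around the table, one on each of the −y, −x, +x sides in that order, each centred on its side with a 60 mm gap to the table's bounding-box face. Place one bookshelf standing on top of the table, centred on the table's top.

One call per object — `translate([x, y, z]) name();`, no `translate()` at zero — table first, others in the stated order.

table();
translate([579, -409, 0]) stool();
translate([-356, 173, 0]) stool();
translate([1514, 173, 0]) stool();
translate([320, 238, 776]) bookshelf();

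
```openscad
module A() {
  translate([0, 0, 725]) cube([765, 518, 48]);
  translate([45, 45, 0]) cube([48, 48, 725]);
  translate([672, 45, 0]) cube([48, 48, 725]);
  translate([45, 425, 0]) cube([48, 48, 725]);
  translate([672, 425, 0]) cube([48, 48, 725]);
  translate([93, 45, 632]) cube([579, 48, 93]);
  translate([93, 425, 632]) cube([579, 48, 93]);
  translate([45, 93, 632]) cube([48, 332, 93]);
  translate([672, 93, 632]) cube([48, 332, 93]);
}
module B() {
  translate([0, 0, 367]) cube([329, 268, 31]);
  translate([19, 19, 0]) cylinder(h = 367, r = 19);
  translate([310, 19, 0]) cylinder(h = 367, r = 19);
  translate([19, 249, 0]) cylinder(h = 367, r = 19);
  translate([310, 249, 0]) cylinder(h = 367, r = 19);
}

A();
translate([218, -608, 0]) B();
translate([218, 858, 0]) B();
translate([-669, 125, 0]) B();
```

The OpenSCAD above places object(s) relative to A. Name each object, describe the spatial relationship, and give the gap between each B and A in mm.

Each stool's nearest face is 340 mm from the table's bounding box.

A is a table. B is a stool. Three stools sit around the table at the −y, +y, −x sides. The gap between each stool and the table is 340 mm.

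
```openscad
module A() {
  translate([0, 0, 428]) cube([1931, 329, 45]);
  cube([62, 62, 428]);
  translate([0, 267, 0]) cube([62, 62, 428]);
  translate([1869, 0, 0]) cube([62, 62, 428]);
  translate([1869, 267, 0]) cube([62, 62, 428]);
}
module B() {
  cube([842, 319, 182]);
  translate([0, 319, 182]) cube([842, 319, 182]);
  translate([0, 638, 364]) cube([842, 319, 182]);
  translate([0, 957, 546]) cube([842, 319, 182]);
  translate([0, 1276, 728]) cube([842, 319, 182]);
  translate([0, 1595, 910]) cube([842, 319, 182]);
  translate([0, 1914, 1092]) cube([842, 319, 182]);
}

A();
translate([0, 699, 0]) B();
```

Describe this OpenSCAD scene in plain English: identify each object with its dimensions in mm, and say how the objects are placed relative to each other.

A is a bench: a 1931×329 mm seat slab, 45 mm thick, top at z = 473 mm, on four 62×62 mm square legs flush with the seat corners and standing on z = 0.

B is a straight staircase of 7 solid steps. Each step is 842 mm wide (x), 319 mm deep (y, the going) and 182 mm tall (the rise). The first step rests on the floor; each subsequent step sits one going further in +y and one rise higher in +z, directly behind and above the previous step with no overlap.

The staircase is on the floor beside the bench on its +y side.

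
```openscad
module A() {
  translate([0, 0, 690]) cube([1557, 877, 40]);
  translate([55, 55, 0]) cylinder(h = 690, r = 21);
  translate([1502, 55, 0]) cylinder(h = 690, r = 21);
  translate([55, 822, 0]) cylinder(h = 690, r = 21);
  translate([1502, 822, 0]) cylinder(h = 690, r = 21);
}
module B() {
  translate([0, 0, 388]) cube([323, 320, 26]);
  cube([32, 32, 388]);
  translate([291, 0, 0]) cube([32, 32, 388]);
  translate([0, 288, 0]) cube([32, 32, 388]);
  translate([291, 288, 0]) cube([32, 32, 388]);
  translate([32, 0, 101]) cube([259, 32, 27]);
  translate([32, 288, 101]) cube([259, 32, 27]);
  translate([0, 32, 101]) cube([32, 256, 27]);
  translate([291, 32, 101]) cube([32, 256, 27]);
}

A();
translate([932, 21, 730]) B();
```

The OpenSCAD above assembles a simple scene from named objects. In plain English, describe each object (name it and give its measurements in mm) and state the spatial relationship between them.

A is a table with a 1557×877 mm rectangular top, 40 mm thick, top surface at z = 730 mm, supported by four round legs of 42 mm diameter, each leg's bounding box inset 34 mm from the nearest pair of top edges, running from the floor.

B is a simple wooden stool: a rectangular seat 323 mm (x) by 320 mm (y), 26 mm thick, top face at z = 414 mm, on four square legs, each 32×32 mm in cross-section. The legs rest on z = 0, each flush with a corner of the seat. Four stretchers, 32 mm wide and 27 mm tall, connect adjacent legs with their undersides at z = 101 mm, each running between the inner faces of the legs it joins and aligned with the legs' outer faces on the other axis.

The stool is on top of the table.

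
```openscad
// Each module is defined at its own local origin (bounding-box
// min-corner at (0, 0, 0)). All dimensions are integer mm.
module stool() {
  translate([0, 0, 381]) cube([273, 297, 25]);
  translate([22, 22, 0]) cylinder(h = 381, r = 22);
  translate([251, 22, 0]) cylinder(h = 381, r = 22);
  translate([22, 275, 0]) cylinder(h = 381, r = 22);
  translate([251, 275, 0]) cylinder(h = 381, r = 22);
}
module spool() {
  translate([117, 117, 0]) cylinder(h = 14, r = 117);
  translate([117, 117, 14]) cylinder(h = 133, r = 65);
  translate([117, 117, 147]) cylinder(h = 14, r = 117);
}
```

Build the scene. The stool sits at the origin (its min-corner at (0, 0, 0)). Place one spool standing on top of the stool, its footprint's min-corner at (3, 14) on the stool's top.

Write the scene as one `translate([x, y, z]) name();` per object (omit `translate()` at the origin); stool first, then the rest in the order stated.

stool();
translate([3, 14, 406]) spool();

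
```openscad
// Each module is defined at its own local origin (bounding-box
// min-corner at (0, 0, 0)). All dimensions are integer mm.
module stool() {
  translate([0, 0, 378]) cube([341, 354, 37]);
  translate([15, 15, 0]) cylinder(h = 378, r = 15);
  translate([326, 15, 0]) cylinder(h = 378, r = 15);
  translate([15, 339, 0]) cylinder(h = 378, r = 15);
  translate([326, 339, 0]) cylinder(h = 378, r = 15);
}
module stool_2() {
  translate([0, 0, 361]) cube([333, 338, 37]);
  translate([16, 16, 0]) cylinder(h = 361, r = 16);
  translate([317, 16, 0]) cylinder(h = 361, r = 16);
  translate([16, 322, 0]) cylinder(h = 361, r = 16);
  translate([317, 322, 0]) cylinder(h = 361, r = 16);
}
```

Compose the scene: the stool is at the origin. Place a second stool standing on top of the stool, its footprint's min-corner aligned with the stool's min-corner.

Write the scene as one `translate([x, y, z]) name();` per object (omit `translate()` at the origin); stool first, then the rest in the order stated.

stool();
translate([0, 0, 415]) stool_2();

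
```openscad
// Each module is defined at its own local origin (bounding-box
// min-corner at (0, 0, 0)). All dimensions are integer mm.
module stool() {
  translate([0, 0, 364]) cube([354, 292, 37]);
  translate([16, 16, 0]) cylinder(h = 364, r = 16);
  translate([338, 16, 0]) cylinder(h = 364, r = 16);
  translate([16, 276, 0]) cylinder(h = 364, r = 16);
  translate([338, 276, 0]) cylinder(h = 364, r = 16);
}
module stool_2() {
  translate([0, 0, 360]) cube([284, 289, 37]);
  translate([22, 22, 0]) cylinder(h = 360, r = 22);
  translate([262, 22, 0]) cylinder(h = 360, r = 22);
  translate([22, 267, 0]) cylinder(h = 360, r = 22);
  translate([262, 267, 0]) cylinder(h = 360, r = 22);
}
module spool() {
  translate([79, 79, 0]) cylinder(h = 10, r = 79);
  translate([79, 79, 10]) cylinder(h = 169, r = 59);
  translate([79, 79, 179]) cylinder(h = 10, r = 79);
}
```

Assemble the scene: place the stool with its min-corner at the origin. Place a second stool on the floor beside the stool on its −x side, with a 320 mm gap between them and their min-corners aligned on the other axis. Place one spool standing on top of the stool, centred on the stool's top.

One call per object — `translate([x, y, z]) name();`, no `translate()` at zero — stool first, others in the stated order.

stool();
translate([-604, 0, 0]) stool_2();
translate([98, 67, 401]) spool();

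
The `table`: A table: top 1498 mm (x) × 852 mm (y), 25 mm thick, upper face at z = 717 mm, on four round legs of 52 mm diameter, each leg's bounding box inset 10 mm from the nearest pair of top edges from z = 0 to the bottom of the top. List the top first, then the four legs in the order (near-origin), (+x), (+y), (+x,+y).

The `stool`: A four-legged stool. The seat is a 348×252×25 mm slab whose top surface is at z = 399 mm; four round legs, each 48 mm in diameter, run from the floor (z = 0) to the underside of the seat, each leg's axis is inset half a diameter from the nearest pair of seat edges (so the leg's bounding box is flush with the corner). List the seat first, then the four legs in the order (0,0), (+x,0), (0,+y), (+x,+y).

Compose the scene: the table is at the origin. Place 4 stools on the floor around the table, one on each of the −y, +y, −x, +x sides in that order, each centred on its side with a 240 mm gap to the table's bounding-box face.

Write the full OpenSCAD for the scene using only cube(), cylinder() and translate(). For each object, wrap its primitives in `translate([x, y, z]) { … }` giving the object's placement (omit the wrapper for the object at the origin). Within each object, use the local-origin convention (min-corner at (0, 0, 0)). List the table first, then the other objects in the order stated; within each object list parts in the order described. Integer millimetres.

translate([0, 0, 692]) cube([1498, 852, 25]);
translate([36, 36, 0]) cylinder(h = 692, r = 26);
translate([1462, 36, 0]) cylinder(h = 692, r = 26);
translate([36, 816, 0]) cylinder(h = 692, r = 26);
translate([1462, 816, 0]) cylinder(h = 692, r = 26);
translate([575, -492, 0]) {
  translate([0, 0, 374]) cube([348, 252, 25]);
  translate([24, 24, 0]) cylinder(h = 374, r = 24);
  translate([324, 24, 0]) cylinder(h = 374, r = 24);
  translate([24, 228, 0]) cylinder(h = 374, r = 24);
  translate([324, 228, 0]) cylinder(h = 374, r = 24);
}
translate([575, 1092, 0]) {
  translate([0, 0, 374]) cube([348, 252, 25]);
  translate([24, 24, 0]) cylinder(h = 374, r = 24);
  translate([324, 24, 0]) cylinder(h = 374, r = 24);
  translate([24, 228, 0]) cylinder(h = 374, r = 24);
  translate([324, 228, 0]) cylinder(h = 374, r = 24);
}
translate([-588, 300, 0]) {
  translate([0, 0, 374]) cube([348, 252, 25]);
  translate([24, 24, 0]) cylinder(h = 374, r = 24);
  translate([324, 24, 0]) cylinder(h = 374, r = 24);
  translate([24, 228, 0]) cylinder(h = 374, r = 24);
  translate([324, 228, 0]) cylinder(h = 374, r = 24);
}
translate([1738, 300, 0]) {
  translate([0, 0, 374]) cube([348, 252, 25]);
  translate([24, 24, 0]) cylinder(h = 374, r = 24);
  translate([324, 24, 0]) cylinder(h = 374, r = 24);
  translate([24, 228, 0]) cylinder(h = 374, r = 24);
  translate([324, 228, 0]) cylinder(h = 374, r = 24);
}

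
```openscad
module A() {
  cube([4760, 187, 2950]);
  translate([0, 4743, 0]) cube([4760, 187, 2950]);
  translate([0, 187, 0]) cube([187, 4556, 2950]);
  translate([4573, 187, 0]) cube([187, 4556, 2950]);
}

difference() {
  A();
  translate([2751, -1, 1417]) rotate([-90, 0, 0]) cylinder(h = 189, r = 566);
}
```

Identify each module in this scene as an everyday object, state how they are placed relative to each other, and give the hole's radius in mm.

The subtracted cylinder has r = 566 mm.

A is a house frame. The house frame has a circular hole through its front wall. The hole's radius is 566 mm.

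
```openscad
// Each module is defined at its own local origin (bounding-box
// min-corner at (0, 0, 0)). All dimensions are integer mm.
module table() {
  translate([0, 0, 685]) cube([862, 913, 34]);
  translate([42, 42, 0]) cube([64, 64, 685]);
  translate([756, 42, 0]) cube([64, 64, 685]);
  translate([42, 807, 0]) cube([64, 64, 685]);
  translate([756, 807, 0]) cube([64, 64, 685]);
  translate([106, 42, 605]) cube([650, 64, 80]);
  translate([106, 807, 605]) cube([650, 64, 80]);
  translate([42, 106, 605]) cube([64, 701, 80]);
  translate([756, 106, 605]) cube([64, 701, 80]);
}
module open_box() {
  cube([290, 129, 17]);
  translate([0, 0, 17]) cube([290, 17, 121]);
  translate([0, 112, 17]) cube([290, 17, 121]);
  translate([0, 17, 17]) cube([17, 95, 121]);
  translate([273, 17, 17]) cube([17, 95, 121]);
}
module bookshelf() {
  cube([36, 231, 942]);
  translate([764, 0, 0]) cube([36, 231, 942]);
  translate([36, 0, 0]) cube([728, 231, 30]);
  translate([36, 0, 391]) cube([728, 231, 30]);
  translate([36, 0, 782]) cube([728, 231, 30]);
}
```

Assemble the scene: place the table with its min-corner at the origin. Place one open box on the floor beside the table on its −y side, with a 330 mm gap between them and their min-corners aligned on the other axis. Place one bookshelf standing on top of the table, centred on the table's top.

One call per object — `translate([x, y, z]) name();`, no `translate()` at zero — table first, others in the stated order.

table();
translate([0, -459, 0]) open_box();
translate([31, 341, 719]) bookshelf();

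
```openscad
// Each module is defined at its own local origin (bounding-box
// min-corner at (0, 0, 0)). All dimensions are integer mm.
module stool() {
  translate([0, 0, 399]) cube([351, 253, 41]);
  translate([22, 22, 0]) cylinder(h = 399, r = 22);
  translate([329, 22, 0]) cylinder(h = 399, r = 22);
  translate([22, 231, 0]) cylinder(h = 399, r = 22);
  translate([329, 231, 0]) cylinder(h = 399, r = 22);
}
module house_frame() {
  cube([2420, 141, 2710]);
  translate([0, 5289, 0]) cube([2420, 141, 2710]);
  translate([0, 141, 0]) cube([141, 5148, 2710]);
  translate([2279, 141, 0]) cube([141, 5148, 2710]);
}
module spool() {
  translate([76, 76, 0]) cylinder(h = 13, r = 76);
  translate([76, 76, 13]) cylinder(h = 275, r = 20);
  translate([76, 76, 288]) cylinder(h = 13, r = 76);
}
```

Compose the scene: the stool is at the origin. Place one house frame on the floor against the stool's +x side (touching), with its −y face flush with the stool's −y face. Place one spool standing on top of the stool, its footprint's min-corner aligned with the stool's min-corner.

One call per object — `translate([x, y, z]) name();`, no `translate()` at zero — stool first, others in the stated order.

stool();
translate([351, 0, 0]) house_frame();
translate([0, 0, 440]) spool();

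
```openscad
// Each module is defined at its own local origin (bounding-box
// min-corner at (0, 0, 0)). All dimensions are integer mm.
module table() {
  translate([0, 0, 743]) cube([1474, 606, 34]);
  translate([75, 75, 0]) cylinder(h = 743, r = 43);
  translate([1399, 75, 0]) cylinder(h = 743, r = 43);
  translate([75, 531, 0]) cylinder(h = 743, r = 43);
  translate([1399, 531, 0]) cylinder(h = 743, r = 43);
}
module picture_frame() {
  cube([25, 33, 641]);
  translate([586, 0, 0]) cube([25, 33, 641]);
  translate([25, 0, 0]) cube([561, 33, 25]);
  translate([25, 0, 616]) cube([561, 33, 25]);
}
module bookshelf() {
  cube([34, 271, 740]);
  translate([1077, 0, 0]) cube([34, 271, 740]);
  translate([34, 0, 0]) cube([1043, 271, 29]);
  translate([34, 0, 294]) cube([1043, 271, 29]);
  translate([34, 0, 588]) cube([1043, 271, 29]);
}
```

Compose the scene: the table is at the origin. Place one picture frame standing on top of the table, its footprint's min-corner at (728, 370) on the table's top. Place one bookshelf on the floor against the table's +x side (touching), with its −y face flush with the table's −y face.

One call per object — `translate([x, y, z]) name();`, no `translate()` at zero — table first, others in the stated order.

table();
translate([728, 370, 777]) picture_frame();
translate([1474, 0, 0]) bookshelf();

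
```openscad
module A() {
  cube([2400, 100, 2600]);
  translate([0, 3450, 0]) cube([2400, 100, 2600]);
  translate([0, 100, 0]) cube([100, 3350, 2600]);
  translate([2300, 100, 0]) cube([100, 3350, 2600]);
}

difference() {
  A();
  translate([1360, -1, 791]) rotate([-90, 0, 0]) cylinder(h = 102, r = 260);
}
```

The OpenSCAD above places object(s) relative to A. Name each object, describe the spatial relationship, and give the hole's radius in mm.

A is a house frame. The house frame has a circular hole through its front wall. The hole's radius is 260 mm.

The subtracted cylinder has r = 260 mm.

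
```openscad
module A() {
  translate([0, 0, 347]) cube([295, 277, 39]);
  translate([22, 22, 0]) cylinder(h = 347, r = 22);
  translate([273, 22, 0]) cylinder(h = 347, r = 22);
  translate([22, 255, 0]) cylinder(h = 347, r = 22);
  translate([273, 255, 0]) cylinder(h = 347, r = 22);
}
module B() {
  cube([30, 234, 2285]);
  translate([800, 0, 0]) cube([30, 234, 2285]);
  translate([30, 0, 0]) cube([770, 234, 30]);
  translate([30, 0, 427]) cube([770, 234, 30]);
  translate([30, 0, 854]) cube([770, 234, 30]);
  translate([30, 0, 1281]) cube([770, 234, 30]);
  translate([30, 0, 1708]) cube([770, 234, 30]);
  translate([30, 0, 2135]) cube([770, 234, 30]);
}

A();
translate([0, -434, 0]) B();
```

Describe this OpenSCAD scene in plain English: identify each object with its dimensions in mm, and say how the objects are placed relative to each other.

A is a four-legged stool. The seat is 295×277 mm, 39 mm thick, top at z = 386 mm. It stands on four round legs, each 44 mm in diameter, from z = 0 to the seat underside, each leg's axis is inset half a diameter from the nearest pair of seat edges (so the leg's bounding box is flush with the corner).

B is an open bookshelf. Two side panels, each 30 mm thick, 234 mm deep and 2285 mm tall, stand 830 mm apart (outside-to-outside). Between them sit 6 shelves, each 30 mm thick and 234 mm deep, spanning the full gap between the sides. The bottom shelf rests on the floor (its underside at z = 0) and the clear gap between one shelf's top and the next shelf's underside is 397 mm.

The bookshelf is on the floor beside the stool on its −y side.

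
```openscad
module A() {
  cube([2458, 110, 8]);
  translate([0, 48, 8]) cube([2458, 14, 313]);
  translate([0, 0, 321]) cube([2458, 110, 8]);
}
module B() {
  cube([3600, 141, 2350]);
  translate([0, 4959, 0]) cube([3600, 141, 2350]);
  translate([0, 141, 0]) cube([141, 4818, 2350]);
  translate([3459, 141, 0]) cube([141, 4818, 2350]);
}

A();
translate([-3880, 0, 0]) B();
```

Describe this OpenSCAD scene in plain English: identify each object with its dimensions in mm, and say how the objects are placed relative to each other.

A is an I-beam lying along x, 2458 mm long. Overall section height 329 mm. Two flanges 110 mm wide (y) and 8 mm thick, one on the floor and one at the top; a web 14 mm thick runs between them, centred on the flange width.

B is the wall frame of a small rectangular building: four walls, each 2350 mm tall and 141 mm thick, enclosing a footprint 3600 mm (x) by 5100 mm (y) outside-to-outside, with no floor or roof. The front and back walls (the −y and +y sides) span the full width; the two side walls fit between them.

The house frame is on the floor beside the I-beam on its −x side.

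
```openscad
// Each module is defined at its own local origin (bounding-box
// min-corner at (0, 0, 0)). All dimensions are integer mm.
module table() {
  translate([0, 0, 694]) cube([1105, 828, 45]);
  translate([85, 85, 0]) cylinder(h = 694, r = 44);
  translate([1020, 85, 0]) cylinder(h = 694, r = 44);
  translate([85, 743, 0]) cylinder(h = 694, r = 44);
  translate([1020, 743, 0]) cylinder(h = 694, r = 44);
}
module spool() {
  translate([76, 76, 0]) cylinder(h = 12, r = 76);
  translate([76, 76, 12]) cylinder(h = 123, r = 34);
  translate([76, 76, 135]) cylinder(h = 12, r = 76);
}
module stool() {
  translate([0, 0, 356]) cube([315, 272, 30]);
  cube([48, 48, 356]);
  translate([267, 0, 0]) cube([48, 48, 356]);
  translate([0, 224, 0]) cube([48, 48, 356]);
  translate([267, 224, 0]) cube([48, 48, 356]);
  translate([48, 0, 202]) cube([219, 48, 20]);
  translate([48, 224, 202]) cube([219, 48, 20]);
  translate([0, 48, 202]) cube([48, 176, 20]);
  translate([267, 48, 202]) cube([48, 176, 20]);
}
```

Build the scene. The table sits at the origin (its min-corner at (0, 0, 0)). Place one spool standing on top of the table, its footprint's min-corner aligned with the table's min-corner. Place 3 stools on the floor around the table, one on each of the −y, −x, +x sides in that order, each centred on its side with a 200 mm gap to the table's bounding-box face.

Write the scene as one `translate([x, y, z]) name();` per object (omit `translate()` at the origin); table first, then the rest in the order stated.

table();
translate([0, 0, 739]) spool();
translate([395, -472, 0]) stool();
translate([-515, 278, 0]) stool();
translate([1305, 278, 0]) stool();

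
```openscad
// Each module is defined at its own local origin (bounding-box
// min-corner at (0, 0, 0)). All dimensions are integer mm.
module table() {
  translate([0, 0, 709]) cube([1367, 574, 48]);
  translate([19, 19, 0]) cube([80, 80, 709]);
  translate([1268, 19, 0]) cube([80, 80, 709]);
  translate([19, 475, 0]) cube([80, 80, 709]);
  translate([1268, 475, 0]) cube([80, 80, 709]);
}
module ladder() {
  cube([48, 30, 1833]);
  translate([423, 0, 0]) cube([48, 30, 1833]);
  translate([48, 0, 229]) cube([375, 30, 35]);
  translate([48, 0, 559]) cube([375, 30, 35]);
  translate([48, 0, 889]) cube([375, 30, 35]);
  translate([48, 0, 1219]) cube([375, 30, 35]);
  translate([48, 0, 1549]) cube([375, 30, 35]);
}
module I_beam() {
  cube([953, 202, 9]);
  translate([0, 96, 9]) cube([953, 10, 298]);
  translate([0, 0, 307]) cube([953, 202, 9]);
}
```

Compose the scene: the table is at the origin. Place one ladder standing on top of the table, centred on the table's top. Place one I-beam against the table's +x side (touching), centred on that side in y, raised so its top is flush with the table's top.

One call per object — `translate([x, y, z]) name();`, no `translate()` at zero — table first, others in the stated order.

table();
translate([448, 272, 757]) ladder();
translate([1367, 186, 441]) I_beam();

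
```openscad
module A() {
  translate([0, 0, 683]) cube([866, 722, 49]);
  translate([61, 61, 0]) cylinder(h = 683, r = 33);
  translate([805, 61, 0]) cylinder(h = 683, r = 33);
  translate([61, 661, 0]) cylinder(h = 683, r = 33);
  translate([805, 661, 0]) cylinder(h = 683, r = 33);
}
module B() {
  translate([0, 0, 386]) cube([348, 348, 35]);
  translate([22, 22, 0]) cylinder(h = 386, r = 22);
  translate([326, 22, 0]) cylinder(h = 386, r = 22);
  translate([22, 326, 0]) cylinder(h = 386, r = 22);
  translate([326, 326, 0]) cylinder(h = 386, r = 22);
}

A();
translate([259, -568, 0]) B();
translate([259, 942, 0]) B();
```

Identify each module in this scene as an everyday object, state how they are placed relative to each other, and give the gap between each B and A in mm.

Each stool's nearest face is 220 mm from the table's bounding box.

A is a table. B is a stool. Two stools sit around the table at the −y, +y sides. The gap between each stool and the table is 220 mm.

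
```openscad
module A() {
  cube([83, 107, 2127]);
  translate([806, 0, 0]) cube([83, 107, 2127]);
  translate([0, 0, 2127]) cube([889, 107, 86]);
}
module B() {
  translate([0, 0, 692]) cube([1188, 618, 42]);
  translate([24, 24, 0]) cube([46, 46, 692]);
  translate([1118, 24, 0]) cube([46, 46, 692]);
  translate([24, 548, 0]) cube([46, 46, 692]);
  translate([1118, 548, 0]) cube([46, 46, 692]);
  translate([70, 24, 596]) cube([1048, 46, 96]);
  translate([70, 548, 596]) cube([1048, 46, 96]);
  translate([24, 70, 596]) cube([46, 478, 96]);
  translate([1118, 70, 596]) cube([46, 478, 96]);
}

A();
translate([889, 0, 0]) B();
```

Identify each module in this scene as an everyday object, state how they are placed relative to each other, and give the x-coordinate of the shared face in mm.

The door frame's +x face and the table's −x face are both at x = 889 mm.

A is a door frame. B is a table. The table is against the door frame's +x side, with their −y faces flush. The x-coordinate of the shared face is 889 mm.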